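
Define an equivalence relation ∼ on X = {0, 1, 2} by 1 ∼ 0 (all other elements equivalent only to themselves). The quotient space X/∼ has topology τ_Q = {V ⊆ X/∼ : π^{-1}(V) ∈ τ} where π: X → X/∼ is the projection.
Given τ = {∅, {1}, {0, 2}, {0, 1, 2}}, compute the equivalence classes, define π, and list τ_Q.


X/∼ = {[0=1], [2]}; |τ_Q| = 2.

Equivalence classes: [0=1], [2].
Quotient map π: X → X/∼ sends 0 ↦ [0=1], 1 ↦ [0=1], 2 ↦ [2].
For each subset V ⊆ X/∼, compute π^{-1}(V) ⊆ X and check whether π^{-1}(V) ∈ τ. V is open in τ_Q iff π^{-1}(V) ∈ τ.
  V = {}: π^{-1}(V) = ∅ ∈ τ ✓.
  V = {[0=1]}: π^{-1}(V) = {0, 1} ∉ τ ✗.
  V = {[2]}: π^{-1}(V) = {2} ∉ τ ✗.
  V = {[0=1], [2]}: π^{-1}(V) = {0, 1, 2} ∈ τ ✓.
Open sets in the quotient: τ_Q = {{}, {[0=1], [2]}} (2 elements).


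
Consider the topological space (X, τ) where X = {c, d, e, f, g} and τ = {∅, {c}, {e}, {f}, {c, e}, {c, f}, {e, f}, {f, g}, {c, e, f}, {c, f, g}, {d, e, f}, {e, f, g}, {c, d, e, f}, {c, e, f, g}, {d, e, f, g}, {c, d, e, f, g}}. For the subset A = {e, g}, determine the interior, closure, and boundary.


int(A) = {e}, cl(A) = {d, e, g}, ∂A = {d, g}.

Closed sets in (X, τ) are complements of opens:
  closed(X, τ) = {∅, {c}, {d}, {g}, {c, d}, {c, g}, {d, e}, {d, g}, {c, d, e}, {c, d, g}, {d, e, g}, {d, f, g}, {c, d, e, g}, {c, d, f, g}, {d, e, f, g}, {c, d, e, f, g}}.
int(A) = ⋃ {U ∈ τ : U ⊆ A}. Opens contained in A: ∅, {e}.
Taking the union of these: int(A) = {e}.
cl(A) = ⋂ {C closed : A ⊆ C}. Closed sets containing A: {d, e, g}, {c, d, e, g}, {d, e, f, g}, {c, d, e, f, g}.
Intersecting these: cl(A) = {d, e, g}.
∂A = cl(A) ∖ int(A) = {d, e, g} ∖ {e} = {d, g}.


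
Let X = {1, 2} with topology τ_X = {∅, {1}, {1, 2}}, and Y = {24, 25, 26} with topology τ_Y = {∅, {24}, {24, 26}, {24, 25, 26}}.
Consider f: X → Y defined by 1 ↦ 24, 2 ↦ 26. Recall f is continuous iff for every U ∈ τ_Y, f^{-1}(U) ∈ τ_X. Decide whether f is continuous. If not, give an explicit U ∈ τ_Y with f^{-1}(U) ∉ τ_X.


f IS continuous.

Compute f^{-1}(U) for each U ∈ τ_Y:
  U = ∅: f^{-1}(U) = ∅ ∈ τ_X ✓.
  U = {24}: f^{-1}(U) = {1} ∈ τ_X ✓.
  U = {24, 26}: f^{-1}(U) = {1, 2} ∈ τ_X ✓.
  U = {24, 25, 26}: f^{-1}(U) = {1, 2} ∈ τ_X ✓.
Every preimage lies in τ_X, so f IS continuous.


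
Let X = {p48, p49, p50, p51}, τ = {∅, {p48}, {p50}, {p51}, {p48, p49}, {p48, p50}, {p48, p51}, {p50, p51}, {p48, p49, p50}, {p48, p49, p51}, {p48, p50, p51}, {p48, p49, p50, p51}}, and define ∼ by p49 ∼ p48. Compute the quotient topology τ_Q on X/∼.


X/∼ = {[p48=p49], [p50], [p51]}; |τ_Q| = 8.

Equivalence classes: [p48=p49], [p50], [p51].
Quotient map π: X → X/∼ sends p48 ↦ [p48=p49], p49 ↦ [p48=p49], p50 ↦ [p50], p51 ↦ [p51].
For each subset V ⊆ X/∼, compute π^{-1}(V) ⊆ X and check whether π^{-1}(V) ∈ τ. V is open in τ_Q iff π^{-1}(V) ∈ τ.
  V = {}: π^{-1}(V) = ∅ ∈ τ ✓.
  V = {[p48=p49]}: π^{-1}(V) = {p48, p49} ∈ τ ✓.
  V = {[p50]}: π^{-1}(V) = {p50} ∈ τ ✓.
  V = {[p48=p49], [p50]}: π^{-1}(V) = {p48, p49, p50} ∈ τ ✓.
  V = {[p51]}: π^{-1}(V) = {p51} ∈ τ ✓.
  V = {[p48=p49], [p51]}: π^{-1}(V) = {p48, p49, p51} ∈ τ ✓.
  V = {[p50], [p51]}: π^{-1}(V) = {p50, p51} ∈ τ ✓.
  V = {[p48=p49], [p50], [p51]}: π^{-1}(V) = {p48, p49, p50, p51} ∈ τ ✓.
Open sets in the quotient: τ_Q = {{}, {[p48=p49]}, {[p50]}, {[p48=p49], [p50]}, {[p51]}, {[p48=p49], [p51]}, {[p50], [p51]}, {[p48=p49], [p50], [p51]}} (8 elements).


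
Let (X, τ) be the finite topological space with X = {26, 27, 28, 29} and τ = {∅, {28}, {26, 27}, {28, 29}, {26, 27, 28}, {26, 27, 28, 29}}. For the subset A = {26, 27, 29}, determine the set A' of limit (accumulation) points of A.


A' = {26, 27}

For each x ∈ X, list the open sets U ∈ τ with x ∈ U, then check whether U ∩ (A ∖ {x}) ≠ ∅ for every such U.
  x = 26: opens ∋ x are {26, 27}, {26, 27, 28}, {26, 27, 28, 29}; each meets A ∖ {26}, so x IS a limit point.
  x = 27: opens ∋ x are {26, 27}, {26, 27, 28}, {26, 27, 28, 29}; each meets A ∖ {27}, so x IS a limit point.
  x = 28: open {28} ∋ x has {28} ∩ (A ∖ {28}) = ∅, so x is NOT a limit point.
  x = 29: open {28, 29} ∋ x has {28, 29} ∩ (A ∖ {29}) = ∅, so x is NOT a limit point.
Collecting: A' = {26, 27}.


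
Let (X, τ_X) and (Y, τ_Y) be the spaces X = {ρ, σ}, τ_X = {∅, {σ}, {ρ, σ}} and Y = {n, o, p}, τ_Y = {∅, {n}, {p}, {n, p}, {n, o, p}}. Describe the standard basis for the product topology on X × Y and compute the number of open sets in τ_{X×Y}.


Basis B = {∅ × ∅, {σ} × {n}, {σ} × {p}, {ρ, σ} × {n}, {ρ, σ} × {p}, {σ} × {n, p}, {σ} × {n, o, p}, {ρ, σ} × {n, p}, {ρ, σ} × {n, o, p}}; |τ_{X×Y}| = 14.

Enumerate products U × V with U ∈ τ_X, V ∈ τ_Y (deduplicated):
  ∅ × ∅ = {} (∅)
  {σ} × {n} = {(σ,n)}
  {σ} × {p} = {(σ,p)}
  {ρ, σ} × {n} = {(ρ,n), (σ,n)}
  {ρ, σ} × {p} = {(ρ,p), (σ,p)}
  {σ} × {n, p} = {(σ,n), (σ,p)}
  {σ} × {n, o, p} = {(σ,n), (σ,o), (σ,p)}
  {ρ, σ} × {n, p} = {(ρ,n), (ρ,p), (σ,n), (σ,p)}
  {ρ, σ} × {n, o, p} = {(ρ,n), (ρ,o), (ρ,p), (σ,n), (σ,o), (σ,p)}
These 9 distinct sets form the basis B.
Close under arbitrary unions to get τ_{X×Y}; counting gives |τ_{X×Y}| = 14.


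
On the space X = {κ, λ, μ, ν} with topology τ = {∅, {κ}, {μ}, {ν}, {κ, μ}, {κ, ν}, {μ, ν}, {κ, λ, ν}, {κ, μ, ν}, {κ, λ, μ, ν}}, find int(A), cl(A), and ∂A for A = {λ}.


int(A) = ∅, cl(A) = {λ}, ∂A = {λ}.

Closed sets in (X, τ) are complements of opens:
  closed(X, τ) = {∅, {λ}, {μ}, {κ, λ}, {λ, μ}, {λ, ν}, {κ, λ, μ}, {κ, λ, ν}, {λ, μ, ν}, {κ, λ, μ, ν}}.
int(A) = ⋃ {U ∈ τ : U ⊆ A}. Opens contained in A: ∅.
Taking the union of these: int(A) = ∅.
cl(A) = ⋂ {C closed : A ⊆ C}. Closed sets containing A: {λ}, {κ, λ}, {λ, μ}, {λ, ν}, {κ, λ, μ}, {κ, λ, ν}, {λ, μ, ν}, {κ, λ, μ, ν}.
Intersecting these: cl(A) = {λ}.
∂A = cl(A) ∖ int(A) = {λ} ∖ ∅ = {λ}.


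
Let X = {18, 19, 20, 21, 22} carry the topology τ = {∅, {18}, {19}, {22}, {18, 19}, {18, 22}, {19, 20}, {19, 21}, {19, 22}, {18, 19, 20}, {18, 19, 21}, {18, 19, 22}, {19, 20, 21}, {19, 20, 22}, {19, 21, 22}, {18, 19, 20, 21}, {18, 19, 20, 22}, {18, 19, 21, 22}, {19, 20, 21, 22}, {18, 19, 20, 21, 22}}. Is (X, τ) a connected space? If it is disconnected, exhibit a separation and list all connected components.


(X, τ) is disconnected; components = [{18}, {22}, {19, 20, 21}].

Find clopen sets (U ∈ τ with X ∖ U ∈ τ):
  U = ∅, X ∖ U = {18, 19, 20, 21, 22} — both open, so U is clopen.
  U = {18}, X ∖ U = {19, 20, 21, 22} — both open, so U is clopen.
  U = {22}, X ∖ U = {18, 19, 20, 21} — both open, so U is clopen.
  U = {18, 22}, X ∖ U = {19, 20, 21} — both open, so U is clopen.
  U = {19, 20, 21}, X ∖ U = {18, 22} — both open, so U is clopen.
  U = {18, 19, 20, 21}, X ∖ U = {22} — both open, so U is clopen.
  U = {19, 20, 21, 22}, X ∖ U = {18} — both open, so U is clopen.
  U = {18, 19, 20, 21, 22}, X ∖ U = ∅ — both open, so U is clopen.
Nontrivial clopen(s) exist: e.g. {18, 22}. So (X, τ) is disconnected.
Compute connected components by grouping points that agree on all clopens:
  component: {18}
  component: {22}
  component: {19, 20, 21}


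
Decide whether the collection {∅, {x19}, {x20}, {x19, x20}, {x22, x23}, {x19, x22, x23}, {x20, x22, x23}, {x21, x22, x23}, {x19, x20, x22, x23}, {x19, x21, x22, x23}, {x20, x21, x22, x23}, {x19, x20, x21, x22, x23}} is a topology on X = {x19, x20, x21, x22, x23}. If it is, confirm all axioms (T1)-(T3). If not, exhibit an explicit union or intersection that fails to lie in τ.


τ IS a topology on X.

Axiom (T1): ∅ ∈ τ? Yes; X ∈ τ? Yes.
Axiom (T2/T3): check pairwise unions and intersections of members of τ.
All pairwise intersections and unions checked — each lies in τ. Therefore τ satisfies (T1), (T2), (T3): it IS a topology on X.


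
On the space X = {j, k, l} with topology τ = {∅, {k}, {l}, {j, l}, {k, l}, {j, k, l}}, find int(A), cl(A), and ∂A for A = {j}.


int(A) = ∅, cl(A) = {j}, ∂A = {j}.

Closed sets in (X, τ) are complements of opens:
  closed(X, τ) = {∅, {j}, {k}, {j, k}, {j, l}, {j, k, l}}.
int(A) = ⋃ {U ∈ τ : U ⊆ A}. Opens contained in A: ∅.
Taking the union of these: int(A) = ∅.
cl(A) = ⋂ {C closed : A ⊆ C}. Closed sets containing A: {j}, {j, k}, {j, l}, {j, k, l}.
Intersecting these: cl(A) = {j}.
∂A = cl(A) ∖ int(A) = {j} ∖ ∅ = {j}.


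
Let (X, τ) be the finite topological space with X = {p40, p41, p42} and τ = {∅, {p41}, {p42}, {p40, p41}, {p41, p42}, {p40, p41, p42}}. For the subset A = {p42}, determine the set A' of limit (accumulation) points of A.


A' = ∅

For each x ∈ X, list the open sets U ∈ τ with x ∈ U, then check whether U ∩ (A ∖ {x}) ≠ ∅ for every such U.
  x = p40: open {p40, p41} ∋ x has {p40, p41} ∩ (A ∖ {p40}) = ∅, so x is NOT a limit point.
  x = p41: open {p41} ∋ x has {p41} ∩ (A ∖ {p41}) = ∅, so x is NOT a limit point.
  x = p42: open {p42} ∋ x has {p42} ∩ (A ∖ {p42}) = ∅, so x is NOT a limit point.
Collecting: A' = ∅.


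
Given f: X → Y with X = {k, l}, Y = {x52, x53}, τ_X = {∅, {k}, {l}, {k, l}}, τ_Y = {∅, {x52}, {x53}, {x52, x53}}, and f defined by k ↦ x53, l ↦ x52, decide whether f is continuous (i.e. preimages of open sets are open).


f IS continuous.

Compute f^{-1}(U) for each U ∈ τ_Y:
  U = ∅: f^{-1}(U) = ∅ ∈ τ_X ✓.
  U = {x52}: f^{-1}(U) = {l} ∈ τ_X ✓.
  U = {x53}: f^{-1}(U) = {k} ∈ τ_X ✓.
  U = {x52, x53}: f^{-1}(U) = {k, l} ∈ τ_X ✓.
Every preimage lies in τ_X, so f IS continuous.


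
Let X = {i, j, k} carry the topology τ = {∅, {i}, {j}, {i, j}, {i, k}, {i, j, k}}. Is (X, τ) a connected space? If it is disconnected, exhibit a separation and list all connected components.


(X, τ) is disconnected; components = [{j}, {i, k}].

Find clopen sets (U ∈ τ with X ∖ U ∈ τ):
  U = ∅, X ∖ U = {i, j, k} — both open, so U is clopen.
  U = {j}, X ∖ U = {i, k} — both open, so U is clopen.
  U = {i, k}, X ∖ U = {j} — both open, so U is clopen.
  U = {i, j, k}, X ∖ U = ∅ — both open, so U is clopen.
Nontrivial clopen(s) exist: e.g. {i, k}. So (X, τ) is disconnected.
Compute connected components by grouping points that agree on all clopens:
  component: {j}
  component: {i, k}


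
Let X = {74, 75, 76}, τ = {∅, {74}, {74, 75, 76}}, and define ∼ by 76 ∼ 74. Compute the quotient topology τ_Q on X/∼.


X/∼ = {[74=76], [75]}; |τ_Q| = 2.

Equivalence classes: [74=76], [75].
Quotient map π: X → X/∼ sends 74 ↦ [74=76], 75 ↦ [75], 76 ↦ [74=76].
For each subset V ⊆ X/∼, compute π^{-1}(V) ⊆ X and check whether π^{-1}(V) ∈ τ. V is open in τ_Q iff π^{-1}(V) ∈ τ.
  V = {}: π^{-1}(V) = ∅ ∈ τ ✓.
  V = {[74=76]}: π^{-1}(V) = {74, 76} ∉ τ ✗.
  V = {[75]}: π^{-1}(V) = {75} ∉ τ ✗.
  V = {[74=76], [75]}: π^{-1}(V) = {74, 75, 76} ∈ τ ✓.
Open sets in the quotient: τ_Q = {{}, {[74=76], [75]}} (2 elements).


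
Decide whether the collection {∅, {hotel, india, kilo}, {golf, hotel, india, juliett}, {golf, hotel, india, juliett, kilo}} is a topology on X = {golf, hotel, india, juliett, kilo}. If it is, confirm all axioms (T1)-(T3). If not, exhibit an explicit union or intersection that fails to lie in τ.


τ is NOT a topology on X.

Axiom (T1): ∅ ∈ τ? Yes; X ∈ τ? Yes.
Axiom (T2/T3): check pairwise unions and intersections of members of τ.
Counterexample for (T3): {hotel, india, kilo} ∩ {golf, hotel, india, juliett} = {hotel, india} ∉ τ. Therefore τ is NOT a topology.


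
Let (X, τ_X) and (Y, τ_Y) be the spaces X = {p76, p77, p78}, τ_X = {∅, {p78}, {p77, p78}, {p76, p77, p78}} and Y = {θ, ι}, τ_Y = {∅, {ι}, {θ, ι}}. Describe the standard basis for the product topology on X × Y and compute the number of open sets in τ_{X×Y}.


Basis B = {∅ × ∅, {p78} × {ι}, {p77, p78} × {ι}, {p78} × {θ, ι}, {p76, p77, p78} × {ι}, {p77, p78} × {θ, ι}, {p76, p77, p78} × {θ, ι}}; |τ_{X×Y}| = 10.

Enumerate products U × V with U ∈ τ_X, V ∈ τ_Y (deduplicated):
  ∅ × ∅ = {} (∅)
  {p78} × {ι} = {(p78,ι)}
  {p77, p78} × {ι} = {(p77,ι), (p78,ι)}
  {p78} × {θ, ι} = {(p78,θ), (p78,ι)}
  {p76, p77, p78} × {ι} = {(p76,ι), (p77,ι), (p78,ι)}
  {p77, p78} × {θ, ι} = {(p77,θ), (p77,ι), (p78,θ), (p78,ι)}
  {p76, p77, p78} × {θ, ι} = {(p76,θ), (p76,ι), (p77,θ), (p77,ι), (p78,θ), (p78,ι)}
These 7 distinct sets form the basis B.
Close under arbitrary unions to get τ_{X×Y}; counting gives |τ_{X×Y}| = 10.


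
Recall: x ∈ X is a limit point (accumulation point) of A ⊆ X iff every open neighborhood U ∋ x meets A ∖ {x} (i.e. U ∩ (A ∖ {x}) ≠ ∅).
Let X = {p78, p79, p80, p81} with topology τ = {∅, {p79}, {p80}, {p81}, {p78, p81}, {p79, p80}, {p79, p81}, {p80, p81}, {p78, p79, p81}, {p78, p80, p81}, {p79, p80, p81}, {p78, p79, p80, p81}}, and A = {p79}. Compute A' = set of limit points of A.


A' = ∅

For each x ∈ X, list the open sets U ∈ τ with x ∈ U, then check whether U ∩ (A ∖ {x}) ≠ ∅ for every such U.
  x = p78: open {p78, p81} ∋ x has {p78, p81} ∩ (A ∖ {p78}) = ∅, so x is NOT a limit point.
  x = p79: open {p79} ∋ x has {p79} ∩ (A ∖ {p79}) = ∅, so x is NOT a limit point.
  x = p80: open {p80} ∋ x has {p80} ∩ (A ∖ {p80}) = ∅, so x is NOT a limit point.
  x = p81: open {p81} ∋ x has {p81} ∩ (A ∖ {p81}) = ∅, so x is NOT a limit point.
Collecting: A' = ∅.


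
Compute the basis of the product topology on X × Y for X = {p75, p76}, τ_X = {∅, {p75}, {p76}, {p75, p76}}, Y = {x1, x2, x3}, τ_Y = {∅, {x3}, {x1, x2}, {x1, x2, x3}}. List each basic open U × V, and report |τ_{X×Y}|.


Basis B = {∅ × ∅, {p75} × {x3}, {p76} × {x3}, {p75} × {x1, x2}, {p75, p76} × {x3}, {p76} × {x1, x2}, {p75} × {x1, x2, x3}, {p76} × {x1, x2, x3}, {p75, p76} × {x1, x2}, {p75, p76} × {x1, x2, x3}}; |τ_{X×Y}| = 16.

Enumerate products U × V with U ∈ τ_X, V ∈ τ_Y (deduplicated):
  ∅ × ∅ = {} (∅)
  {p75} × {x3} = {(p75,x3)}
  {p76} × {x3} = {(p76,x3)}
  {p75} × {x1, x2} = {(p75,x1), (p75,x2)}
  {p75, p76} × {x3} = {(p75,x3), (p76,x3)}
  {p76} × {x1, x2} = {(p76,x1), (p76,x2)}
  {p75} × {x1, x2, x3} = {(p75,x1), (p75,x2), (p75,x3)}
  {p76} × {x1, x2, x3} = {(p76,x1), (p76,x2), (p76,x3)}
  {p75, p76} × {x1, x2} = {(p75,x1), (p75,x2), (p76,x1), (p76,x2)}
  {p75, p76} × {x1, x2, x3} = {(p75,x1), (p75,x2), (p75,x3), (p76,x1), (p76,x2), (p76,x3)}
These 10 distinct sets form the basis B.
Close under arbitrary unions to get τ_{X×Y}; counting gives |τ_{X×Y}| = 16.


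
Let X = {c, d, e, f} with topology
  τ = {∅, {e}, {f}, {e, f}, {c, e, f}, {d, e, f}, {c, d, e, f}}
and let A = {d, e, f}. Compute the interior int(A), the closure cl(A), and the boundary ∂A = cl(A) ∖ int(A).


int(A) = {d, e, f}, cl(A) = {c, d, e, f}, ∂A = {c}.

Closed sets in (X, τ) are complements of opens:
  closed(X, τ) = {∅, {c}, {d}, {c, d}, {c, d, e}, {c, d, f}, {c, d, e, f}}.
int(A) = ⋃ {U ∈ τ : U ⊆ A}. Opens contained in A: ∅, {e}, {f}, {e, f}, {d, e, f}.
Taking the union of these: int(A) = {d, e, f}.
cl(A) = ⋂ {C closed : A ⊆ C}. Closed sets containing A: {c, d, e, f}.
Intersecting these: cl(A) = {c, d, e, f}.
∂A = cl(A) ∖ int(A) = {c, d, e, f} ∖ {d, e, f} = {c}.


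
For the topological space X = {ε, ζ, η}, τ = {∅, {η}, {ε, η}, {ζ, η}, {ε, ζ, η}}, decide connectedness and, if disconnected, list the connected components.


(X, τ) is connected.

Find clopen sets (U ∈ τ with X ∖ U ∈ τ):
  U = ∅, X ∖ U = {ε, ζ, η} — both open, so U is clopen.
  U = {ε, ζ, η}, X ∖ U = ∅ — both open, so U is clopen.
Only trivial clopens (∅ and X) exist, so (X, τ) is connected.
Compute connected components by grouping points that agree on all clopens:
  component: {ε, ζ, η}


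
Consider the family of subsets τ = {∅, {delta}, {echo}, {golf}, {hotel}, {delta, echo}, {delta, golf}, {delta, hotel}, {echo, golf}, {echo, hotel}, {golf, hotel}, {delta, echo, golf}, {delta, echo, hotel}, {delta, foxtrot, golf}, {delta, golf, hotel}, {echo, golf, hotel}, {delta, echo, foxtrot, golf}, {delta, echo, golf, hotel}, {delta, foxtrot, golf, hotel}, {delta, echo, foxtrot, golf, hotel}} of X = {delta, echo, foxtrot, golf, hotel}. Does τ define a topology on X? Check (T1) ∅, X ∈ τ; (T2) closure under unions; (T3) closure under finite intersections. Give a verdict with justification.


τ IS a topology on X.

Axiom (T1): ∅ ∈ τ? Yes; X ∈ τ? Yes.
Axiom (T2/T3): check pairwise unions and intersections of members of τ.
All pairwise intersections and unions checked — each lies in τ. Therefore τ satisfies (T1), (T2), (T3): it IS a topology on X.


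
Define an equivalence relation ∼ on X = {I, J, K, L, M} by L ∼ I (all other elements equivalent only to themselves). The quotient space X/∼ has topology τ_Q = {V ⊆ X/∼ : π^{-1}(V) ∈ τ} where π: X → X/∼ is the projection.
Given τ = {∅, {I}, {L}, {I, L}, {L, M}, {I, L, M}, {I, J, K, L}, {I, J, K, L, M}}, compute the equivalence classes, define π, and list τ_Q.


X/∼ = {[I=L], [J], [K], [M]}; |τ_Q| = 5.

Equivalence classes: [I=L], [J], [K], [M].
Quotient map π: X → X/∼ sends I ↦ [I=L], J ↦ [J], K ↦ [K], L ↦ [I=L], M ↦ [M].
For each subset V ⊆ X/∼, compute π^{-1}(V) ⊆ X and check whether π^{-1}(V) ∈ τ. V is open in τ_Q iff π^{-1}(V) ∈ τ.
  V = {}: π^{-1}(V) = ∅ ∈ τ ✓.
  V = {[I=L]}: π^{-1}(V) = {I, L} ∈ τ ✓.
  V = {[J]}: π^{-1}(V) = {J} ∉ τ ✗.
  V = {[I=L], [J]}: π^{-1}(V) = {I, J, L} ∉ τ ✗.
  V = {[K]}: π^{-1}(V) = {K} ∉ τ ✗.
  V = {[I=L], [K]}: π^{-1}(V) = {I, K, L} ∉ τ ✗.
  V = {[J], [K]}: π^{-1}(V) = {J, K} ∉ τ ✗.
  V = {[I=L], [J], [K]}: π^{-1}(V) = {I, J, K, L} ∈ τ ✓.
  V = {[M]}: π^{-1}(V) = {M} ∉ τ ✗.
  V = {[I=L], [M]}: π^{-1}(V) = {I, L, M} ∈ τ ✓.
  V = {[J], [M]}: π^{-1}(V) = {J, M} ∉ τ ✗.
  V = {[I=L], [J], [M]}: π^{-1}(V) = {I, J, L, M} ∉ τ ✗.
  V = {[K], [M]}: π^{-1}(V) = {K, M} ∉ τ ✗.
  V = {[I=L], [K], [M]}: π^{-1}(V) = {I, K, L, M} ∉ τ ✗.
  V = {[J], [K], [M]}: π^{-1}(V) = {J, K, M} ∉ τ ✗.
  V = {[I=L], [J], [K], [M]}: π^{-1}(V) = {I, J, K, L, M} ∈ τ ✓.
Open sets in the quotient: τ_Q = {{}, {[I=L]}, {[I=L], [J], [K]}, {[I=L], [M]}, {[I=L], [J], [K], [M]}} (5 elements).


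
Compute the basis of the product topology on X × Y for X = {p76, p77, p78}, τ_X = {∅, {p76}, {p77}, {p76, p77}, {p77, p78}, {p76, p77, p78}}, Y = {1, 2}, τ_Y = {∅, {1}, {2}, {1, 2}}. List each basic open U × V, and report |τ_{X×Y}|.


Basis B = {∅ × ∅, {p76} × {1}, {p76} × {2}, {p77} × {1}, {p77} × {2}, {p76} × {1, 2}, {p76, p77} × {1}, {p76, p77} × {2}, {p77} × {1, 2}, {p77, p78} × {1}, {p77, p78} × {2}, {p76, p77, p78} × {1}, {p76, p77, p78} × {2}, {p76, p77} × {1, 2}, {p77, p78} × {1, 2}, {p76, p77, p78} × {1, 2}}; |τ_{X×Y}| = 36.

Enumerate products U × V with U ∈ τ_X, V ∈ τ_Y (deduplicated):
  ∅ × ∅ = {} (∅)
  {p76} × {1} = {(p76,1)}
  {p76} × {2} = {(p76,2)}
  {p77} × {1} = {(p77,1)}
  {p77} × {2} = {(p77,2)}
  {p76} × {1, 2} = {(p76,1), (p76,2)}
  {p76, p77} × {1} = {(p76,1), (p77,1)}
  {p76, p77} × {2} = {(p76,2), (p77,2)}
  {p77} × {1, 2} = {(p77,1), (p77,2)}
  {p77, p78} × {1} = {(p77,1), (p78,1)}
  {p77, p78} × {2} = {(p77,2), (p78,2)}
  {p76, p77, p78} × {1} = {(p76,1), (p77,1), (p78,1)}
  {p76, p77, p78} × {2} = {(p76,2), (p77,2), (p78,2)}
  {p76, p77} × {1, 2} = {(p76,1), (p76,2), (p77,1), (p77,2)}
  {p77, p78} × {1, 2} = {(p77,1), (p77,2), (p78,1), (p78,2)}
  {p76, p77, p78} × {1, 2} = {(p76,1), (p76,2), (p77,1), (p77,2), (p78,1), (p78,2)}
These 16 distinct sets form the basis B.
Close under arbitrary unions to get τ_{X×Y}; counting gives |τ_{X×Y}| = 36.


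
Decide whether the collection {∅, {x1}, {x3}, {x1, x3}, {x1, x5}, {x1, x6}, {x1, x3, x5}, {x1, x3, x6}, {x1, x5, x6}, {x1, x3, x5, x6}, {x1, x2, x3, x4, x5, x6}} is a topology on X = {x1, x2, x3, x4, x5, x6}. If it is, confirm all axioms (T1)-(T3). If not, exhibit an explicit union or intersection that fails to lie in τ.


τ IS a topology on X.

Axiom (T1): ∅ ∈ τ? Yes; X ∈ τ? Yes.
Axiom (T2/T3): check pairwise unions and intersections of members of τ.
All pairwise intersections and unions checked — each lies in τ. Therefore τ satisfies (T1), (T2), (T3): it IS a topology on X.


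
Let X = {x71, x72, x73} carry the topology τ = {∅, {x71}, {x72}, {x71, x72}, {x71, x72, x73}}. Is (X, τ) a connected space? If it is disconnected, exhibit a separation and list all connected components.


(X, τ) is connected.

Find clopen sets (U ∈ τ with X ∖ U ∈ τ):
  U = ∅, X ∖ U = {x71, x72, x73} — both open, so U is clopen.
  U = {x71, x72, x73}, X ∖ U = ∅ — both open, so U is clopen.
Only trivial clopens (∅ and X) exist, so (X, τ) is connected.
Compute connected components by grouping points that agree on all clopens:
  component: {x71, x72, x73}


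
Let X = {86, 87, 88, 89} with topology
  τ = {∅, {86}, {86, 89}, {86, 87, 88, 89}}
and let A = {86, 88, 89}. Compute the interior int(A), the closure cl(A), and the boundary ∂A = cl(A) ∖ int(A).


int(A) = {86, 89}, cl(A) = {86, 87, 88, 89}, ∂A = {87, 88}.

Closed sets in (X, τ) are complements of opens:
  closed(X, τ) = {∅, {87, 88}, {87, 88, 89}, {86, 87, 88, 89}}.
int(A) = ⋃ {U ∈ τ : U ⊆ A}. Opens contained in A: ∅, {86}, {86, 89}.
Taking the union of these: int(A) = {86, 89}.
cl(A) = ⋂ {C closed : A ⊆ C}. Closed sets containing A: {86, 87, 88, 89}.
Intersecting these: cl(A) = {86, 87, 88, 89}.
∂A = cl(A) ∖ int(A) = {86, 87, 88, 89} ∖ {86, 89} = {87, 88}.


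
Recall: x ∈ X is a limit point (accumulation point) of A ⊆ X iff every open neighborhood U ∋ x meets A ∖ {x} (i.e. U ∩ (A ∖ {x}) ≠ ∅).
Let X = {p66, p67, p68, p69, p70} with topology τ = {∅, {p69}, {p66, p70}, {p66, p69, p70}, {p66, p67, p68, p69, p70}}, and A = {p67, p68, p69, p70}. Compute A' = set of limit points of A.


A' = {p66, p67, p68}

For each x ∈ X, list the open sets U ∈ τ with x ∈ U, then check whether U ∩ (A ∖ {x}) ≠ ∅ for every such U.
  x = p66: opens ∋ x are {p66, p70}, {p66, p69, p70}, {p66, p67, p68, p69, p70}; each meets A ∖ {p66}, so x IS a limit point.
  x = p67: opens ∋ x are {p66, p67, p68, p69, p70}; each meets A ∖ {p67}, so x IS a limit point.
  x = p68: opens ∋ x are {p66, p67, p68, p69, p70}; each meets A ∖ {p68}, so x IS a limit point.
  x = p69: open {p69} ∋ x has {p69} ∩ (A ∖ {p69}) = ∅, so x is NOT a limit point.
  x = p70: open {p66, p70} ∋ x has {p66, p70} ∩ (A ∖ {p70}) = ∅, so x is NOT a limit point.
Collecting: A' = {p66, p67, p68}.


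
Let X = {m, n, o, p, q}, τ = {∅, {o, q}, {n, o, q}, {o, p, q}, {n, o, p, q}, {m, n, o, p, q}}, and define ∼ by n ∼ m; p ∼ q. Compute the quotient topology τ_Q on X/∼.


X/∼ = {[m=n], [o], [p=q]}; |τ_Q| = 3.

Equivalence classes: [m=n], [o], [p=q].
Quotient map π: X → X/∼ sends m ↦ [m=n], n ↦ [m=n], o ↦ [o], p ↦ [p=q], q ↦ [p=q].
For each subset V ⊆ X/∼, compute π^{-1}(V) ⊆ X and check whether π^{-1}(V) ∈ τ. V is open in τ_Q iff π^{-1}(V) ∈ τ.
  V = {}: π^{-1}(V) = ∅ ∈ τ ✓.
  V = {[m=n]}: π^{-1}(V) = {m, n} ∉ τ ✗.
  V = {[o]}: π^{-1}(V) = {o} ∉ τ ✗.
  V = {[m=n], [o]}: π^{-1}(V) = {m, n, o} ∉ τ ✗.
  V = {[p=q]}: π^{-1}(V) = {p, q} ∉ τ ✗.
  V = {[m=n], [p=q]}: π^{-1}(V) = {m, n, p, q} ∉ τ ✗.
  V = {[o], [p=q]}: π^{-1}(V) = {o, p, q} ∈ τ ✓.
  V = {[m=n], [o], [p=q]}: π^{-1}(V) = {m, n, o, p, q} ∈ τ ✓.
Open sets in the quotient: τ_Q = {{}, {[o], [p=q]}, {[m=n], [o], [p=q]}} (3 elements).


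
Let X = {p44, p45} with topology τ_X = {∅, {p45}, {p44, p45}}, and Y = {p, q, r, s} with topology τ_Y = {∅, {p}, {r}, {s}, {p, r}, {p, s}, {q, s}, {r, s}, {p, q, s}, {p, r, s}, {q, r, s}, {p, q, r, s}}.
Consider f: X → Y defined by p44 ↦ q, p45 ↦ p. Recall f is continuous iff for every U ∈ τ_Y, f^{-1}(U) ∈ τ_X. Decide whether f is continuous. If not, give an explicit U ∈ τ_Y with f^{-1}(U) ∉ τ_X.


f is NOT continuous.

Compute f^{-1}(U) for each U ∈ τ_Y:
  U = ∅: f^{-1}(U) = ∅ ∈ τ_X ✓.
  U = {p}: f^{-1}(U) = {p45} ∈ τ_X ✓.
  U = {r}: f^{-1}(U) = ∅ ∈ τ_X ✓.
  U = {s}: f^{-1}(U) = ∅ ∈ τ_X ✓.
  U = {p, r}: f^{-1}(U) = {p45} ∈ τ_X ✓.
  U = {p, s}: f^{-1}(U) = {p45} ∈ τ_X ✓.
  U = {q, s}: f^{-1}(U) = {p44} ∉ τ_X ✗.
  U = {r, s}: f^{-1}(U) = ∅ ∈ τ_X ✓.
  U = {p, q, s}: f^{-1}(U) = {p44, p45} ∈ τ_X ✓.
  U = {p, r, s}: f^{-1}(U) = {p45} ∈ τ_X ✓.
  U = {q, r, s}: f^{-1}(U) = {p44} ∉ τ_X ✗.
  U = {p, q, r, s}: f^{-1}(U) = {p44, p45} ∈ τ_X ✓.
Found U = {q, s} with f^{-1}(U) = {p44} not in τ_X. Therefore f is NOT continuous.


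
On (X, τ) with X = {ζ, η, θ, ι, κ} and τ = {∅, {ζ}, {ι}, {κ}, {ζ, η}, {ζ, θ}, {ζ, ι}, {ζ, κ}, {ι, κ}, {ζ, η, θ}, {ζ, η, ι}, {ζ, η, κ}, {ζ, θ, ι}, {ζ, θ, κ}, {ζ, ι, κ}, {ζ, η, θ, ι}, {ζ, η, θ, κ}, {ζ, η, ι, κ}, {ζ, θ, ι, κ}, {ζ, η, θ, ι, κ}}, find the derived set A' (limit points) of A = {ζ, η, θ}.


A' = {η, θ}

For each x ∈ X, list the open sets U ∈ τ with x ∈ U, then check whether U ∩ (A ∖ {x}) ≠ ∅ for every such U.
  x = ζ: open {ζ} ∋ x has {ζ} ∩ (A ∖ {ζ}) = ∅, so x is NOT a limit point.
  x = η: opens ∋ x are {ζ, η}, {ζ, η, θ}, {ζ, η, ι}, {ζ, η, κ}, {ζ, η, θ, ι}, {ζ, η, θ, κ}, {ζ, η, ι, κ}, {ζ, η, θ, ι, κ}; each meets A ∖ {η}, so x IS a limit point.
  x = θ: opens ∋ x are {ζ, θ}, {ζ, η, θ}, {ζ, θ, ι}, {ζ, θ, κ}, {ζ, η, θ, ι}, {ζ, η, θ, κ}, {ζ, θ, ι, κ}, {ζ, η, θ, ι, κ}; each meets A ∖ {θ}, so x IS a limit point.
  x = ι: open {ι} ∋ x has {ι} ∩ (A ∖ {ι}) = ∅, so x is NOT a limit point.
  x = κ: open {κ} ∋ x has {κ} ∩ (A ∖ {κ}) = ∅, so x is NOT a limit point.
Collecting: A' = {η, θ}.


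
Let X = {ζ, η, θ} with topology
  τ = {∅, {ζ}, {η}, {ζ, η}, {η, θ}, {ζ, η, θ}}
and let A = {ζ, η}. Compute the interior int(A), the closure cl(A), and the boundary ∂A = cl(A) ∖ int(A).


int(A) = {ζ, η}, cl(A) = {ζ, η, θ}, ∂A = {θ}.

Closed sets in (X, τ) are complements of opens:
  closed(X, τ) = {∅, {ζ}, {θ}, {ζ, θ}, {η, θ}, {ζ, η, θ}}.
int(A) = ⋃ {U ∈ τ : U ⊆ A}. Opens contained in A: ∅, {ζ}, {η}, {ζ, η}.
Taking the union of these: int(A) = {ζ, η}.
cl(A) = ⋂ {C closed : A ⊆ C}. Closed sets containing A: {ζ, η, θ}.
Intersecting these: cl(A) = {ζ, η, θ}.
∂A = cl(A) ∖ int(A) = {ζ, η, θ} ∖ {ζ, η} = {θ}.


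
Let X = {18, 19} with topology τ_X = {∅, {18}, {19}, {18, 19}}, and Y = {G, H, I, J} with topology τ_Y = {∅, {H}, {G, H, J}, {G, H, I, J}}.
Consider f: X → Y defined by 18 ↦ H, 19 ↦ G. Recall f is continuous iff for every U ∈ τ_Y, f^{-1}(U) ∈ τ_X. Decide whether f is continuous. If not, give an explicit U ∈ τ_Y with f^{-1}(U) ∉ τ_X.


f IS continuous.

Compute f^{-1}(U) for each U ∈ τ_Y:
  U = ∅: f^{-1}(U) = ∅ ∈ τ_X ✓.
  U = {H}: f^{-1}(U) = {18} ∈ τ_X ✓.
  U = {G, H, J}: f^{-1}(U) = {18, 19} ∈ τ_X ✓.
  U = {G, H, I, J}: f^{-1}(U) = {18, 19} ∈ τ_X ✓.
Every preimage lies in τ_X, so f IS continuous.


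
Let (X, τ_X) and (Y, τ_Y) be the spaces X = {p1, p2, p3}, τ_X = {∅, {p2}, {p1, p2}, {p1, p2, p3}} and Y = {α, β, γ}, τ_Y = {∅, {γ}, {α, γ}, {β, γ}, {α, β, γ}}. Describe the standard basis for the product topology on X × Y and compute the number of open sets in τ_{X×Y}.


Basis B = {∅ × ∅, {p2} × {γ}, {p1, p2} × {γ}, {p2} × {α, γ}, {p2} × {β, γ}, {p1, p2, p3} × {γ}, {p2} × {α, β, γ}, {p1, p2} × {α, γ}, {p1, p2} × {β, γ}, {p1, p2} × {α, β, γ}, {p1, p2, p3} × {α, γ}, {p1, p2, p3} × {β, γ}, {p1, p2, p3} × {α, β, γ}}; |τ_{X×Y}| = 30.

Enumerate products U × V with U ∈ τ_X, V ∈ τ_Y (deduplicated):
  ∅ × ∅ = {} (∅)
  {p2} × {γ} = {(p2,γ)}
  {p1, p2} × {γ} = {(p1,γ), (p2,γ)}
  {p2} × {α, γ} = {(p2,α), (p2,γ)}
  {p2} × {β, γ} = {(p2,β), (p2,γ)}
  {p1, p2, p3} × {γ} = {(p1,γ), (p2,γ), (p3,γ)}
  {p2} × {α, β, γ} = {(p2,α), (p2,β), (p2,γ)}
  {p1, p2} × {α, γ} = {(p1,α), (p1,γ), (p2,α), (p2,γ)}
  {p1, p2} × {β, γ} = {(p1,β), (p1,γ), (p2,β), (p2,γ)}
  {p1, p2} × {α, β, γ} = {(p1,α), (p1,β), (p1,γ), (p2,α), (p2,β), (p2,γ)}
  {p1, p2, p3} × {α, γ} = {(p1,α), (p1,γ), (p2,α), (p2,γ), (p3,α), (p3,γ)}
  {p1, p2, p3} × {β, γ} = {(p1,β), (p1,γ), (p2,β), (p2,γ), (p3,β), (p3,γ)}
  {p1, p2, p3} × {α, β, γ} = {(p1,α), (p1,β), (p1,γ), (p2,α), (p2,β), (p2,γ), (p3,α), (p3,β), (p3,γ)}
These 13 distinct sets form the basis B.
Close under arbitrary unions to get τ_{X×Y}; counting gives |τ_{X×Y}| = 30.


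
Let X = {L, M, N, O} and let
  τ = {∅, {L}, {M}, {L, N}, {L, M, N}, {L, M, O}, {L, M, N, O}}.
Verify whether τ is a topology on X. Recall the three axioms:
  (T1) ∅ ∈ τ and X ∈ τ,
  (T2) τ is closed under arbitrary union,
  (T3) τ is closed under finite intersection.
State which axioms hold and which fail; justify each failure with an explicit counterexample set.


τ is NOT a topology on X.

Axiom (T1): ∅ ∈ τ? Yes; X ∈ τ? Yes.
Axiom (T2/T3): check pairwise unions and intersections of members of τ.
Counterexample for (T2): {L} ∪ {M} = {L, M} ∉ τ. Therefore τ is NOT a topology.


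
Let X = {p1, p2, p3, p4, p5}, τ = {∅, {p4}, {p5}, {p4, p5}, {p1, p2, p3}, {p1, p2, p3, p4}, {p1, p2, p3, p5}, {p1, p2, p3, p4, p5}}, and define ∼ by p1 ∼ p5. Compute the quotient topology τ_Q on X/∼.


X/∼ = {[p1=p5], [p2], [p3], [p4]}; |τ_Q| = 4.

Equivalence classes: [p1=p5], [p2], [p3], [p4].
Quotient map π: X → X/∼ sends p1 ↦ [p1=p5], p2 ↦ [p2], p3 ↦ [p3], p4 ↦ [p4], p5 ↦ [p1=p5].
For each subset V ⊆ X/∼, compute π^{-1}(V) ⊆ X and check whether π^{-1}(V) ∈ τ. V is open in τ_Q iff π^{-1}(V) ∈ τ.
  V = {}: π^{-1}(V) = ∅ ∈ τ ✓.
  V = {[p1=p5]}: π^{-1}(V) = {p1, p5} ∉ τ ✗.
  V = {[p2]}: π^{-1}(V) = {p2} ∉ τ ✗.
  V = {[p1=p5], [p2]}: π^{-1}(V) = {p1, p2, p5} ∉ τ ✗.
  V = {[p3]}: π^{-1}(V) = {p3} ∉ τ ✗.
  V = {[p1=p5], [p3]}: π^{-1}(V) = {p1, p3, p5} ∉ τ ✗.
  V = {[p2], [p3]}: π^{-1}(V) = {p2, p3} ∉ τ ✗.
  V = {[p1=p5], [p2], [p3]}: π^{-1}(V) = {p1, p2, p3, p5} ∈ τ ✓.
  V = {[p4]}: π^{-1}(V) = {p4} ∈ τ ✓.
  V = {[p1=p5], [p4]}: π^{-1}(V) = {p1, p4, p5} ∉ τ ✗.
  V = {[p2], [p4]}: π^{-1}(V) = {p2, p4} ∉ τ ✗.
  V = {[p1=p5], [p2], [p4]}: π^{-1}(V) = {p1, p2, p4, p5} ∉ τ ✗.
  V = {[p3], [p4]}: π^{-1}(V) = {p3, p4} ∉ τ ✗.
  V = {[p1=p5], [p3], [p4]}: π^{-1}(V) = {p1, p3, p4, p5} ∉ τ ✗.
  V = {[p2], [p3], [p4]}: π^{-1}(V) = {p2, p3, p4} ∉ τ ✗.
  V = {[p1=p5], [p2], [p3], [p4]}: π^{-1}(V) = {p1, p2, p3, p4, p5} ∈ τ ✓.
Open sets in the quotient: τ_Q = {{}, {[p1=p5], [p2], [p3]}, {[p4]}, {[p1=p5], [p2], [p3], [p4]}} (4 elements).


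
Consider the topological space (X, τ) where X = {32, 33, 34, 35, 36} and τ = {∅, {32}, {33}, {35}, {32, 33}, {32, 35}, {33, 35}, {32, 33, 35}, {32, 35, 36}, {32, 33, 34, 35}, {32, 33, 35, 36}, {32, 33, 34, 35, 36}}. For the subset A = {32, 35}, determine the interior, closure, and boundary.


int(A) = {32, 35}, cl(A) = {32, 34, 35, 36}, ∂A = {34, 36}.

Closed sets in (X, τ) are complements of opens:
  closed(X, τ) = {∅, {34}, {36}, {33, 34}, {34, 36}, {32, 34, 36}, {33, 34, 36}, {34, 35, 36}, {32, 33, 34, 36}, {32, 34, 35, 36}, {33, 34, 35, 36}, {32, 33, 34, 35, 36}}.
int(A) = ⋃ {U ∈ τ : U ⊆ A}. Opens contained in A: ∅, {32}, {35}, {32, 35}.
Taking the union of these: int(A) = {32, 35}.
cl(A) = ⋂ {C closed : A ⊆ C}. Closed sets containing A: {32, 34, 35, 36}, {32, 33, 34, 35, 36}.
Intersecting these: cl(A) = {32, 34, 35, 36}.
∂A = cl(A) ∖ int(A) = {32, 34, 35, 36} ∖ {32, 35} = {34, 36}.


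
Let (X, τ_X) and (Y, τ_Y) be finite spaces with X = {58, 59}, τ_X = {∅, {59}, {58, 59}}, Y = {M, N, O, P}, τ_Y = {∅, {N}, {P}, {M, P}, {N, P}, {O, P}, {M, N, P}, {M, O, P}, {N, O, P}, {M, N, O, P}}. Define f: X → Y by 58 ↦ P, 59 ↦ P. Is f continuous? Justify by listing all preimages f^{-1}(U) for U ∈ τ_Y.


f IS continuous.

Compute f^{-1}(U) for each U ∈ τ_Y:
  U = ∅: f^{-1}(U) = ∅ ∈ τ_X ✓.
  U = {N}: f^{-1}(U) = ∅ ∈ τ_X ✓.
  U = {P}: f^{-1}(U) = {58, 59} ∈ τ_X ✓.
  U = {M, P}: f^{-1}(U) = {58, 59} ∈ τ_X ✓.
  U = {N, P}: f^{-1}(U) = {58, 59} ∈ τ_X ✓.
  U = {O, P}: f^{-1}(U) = {58, 59} ∈ τ_X ✓.
  U = {M, N, P}: f^{-1}(U) = {58, 59} ∈ τ_X ✓.
  U = {M, O, P}: f^{-1}(U) = {58, 59} ∈ τ_X ✓.
  U = {N, O, P}: f^{-1}(U) = {58, 59} ∈ τ_X ✓.
  U = {M, N, O, P}: f^{-1}(U) = {58, 59} ∈ τ_X ✓.
Every preimage lies in τ_X, so f IS continuous.


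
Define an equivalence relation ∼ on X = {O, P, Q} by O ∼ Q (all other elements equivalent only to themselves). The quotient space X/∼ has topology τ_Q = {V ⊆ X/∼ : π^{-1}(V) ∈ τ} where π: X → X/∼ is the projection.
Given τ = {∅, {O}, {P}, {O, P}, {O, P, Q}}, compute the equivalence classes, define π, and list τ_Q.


X/∼ = {[O=Q], [P]}; |τ_Q| = 3.

Equivalence classes: [O=Q], [P].
Quotient map π: X → X/∼ sends O ↦ [O=Q], P ↦ [P], Q ↦ [O=Q].
For each subset V ⊆ X/∼, compute π^{-1}(V) ⊆ X and check whether π^{-1}(V) ∈ τ. V is open in τ_Q iff π^{-1}(V) ∈ τ.
  V = {}: π^{-1}(V) = ∅ ∈ τ ✓.
  V = {[O=Q]}: π^{-1}(V) = {O, Q} ∉ τ ✗.
  V = {[P]}: π^{-1}(V) = {P} ∈ τ ✓.
  V = {[O=Q], [P]}: π^{-1}(V) = {O, P, Q} ∈ τ ✓.
Open sets in the quotient: τ_Q = {{}, {[P]}, {[O=Q], [P]}} (3 elements).


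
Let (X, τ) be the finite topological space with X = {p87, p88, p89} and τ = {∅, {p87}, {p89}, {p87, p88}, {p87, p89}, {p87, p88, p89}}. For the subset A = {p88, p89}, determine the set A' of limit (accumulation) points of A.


A' = ∅

For each x ∈ X, list the open sets U ∈ τ with x ∈ U, then check whether U ∩ (A ∖ {x}) ≠ ∅ for every such U.
  x = p87: open {p87} ∋ x has {p87} ∩ (A ∖ {p87}) = ∅, so x is NOT a limit point.
  x = p88: open {p87, p88} ∋ x has {p87, p88} ∩ (A ∖ {p88}) = ∅, so x is NOT a limit point.
  x = p89: open {p89} ∋ x has {p89} ∩ (A ∖ {p89}) = ∅, so x is NOT a limit point.
Collecting: A' = ∅.


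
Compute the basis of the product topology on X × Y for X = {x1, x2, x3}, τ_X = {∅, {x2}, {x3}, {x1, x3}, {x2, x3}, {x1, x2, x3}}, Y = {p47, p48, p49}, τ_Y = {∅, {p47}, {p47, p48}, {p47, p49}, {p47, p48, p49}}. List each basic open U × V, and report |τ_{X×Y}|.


Basis B = {∅ × ∅, {x2} × {p47}, {x3} × {p47}, {x1, x3} × {p47}, {x2} × {p47, p48}, {x2} × {p47, p49}, {x2, x3} × {p47}, {x3} × {p47, p48}, {x3} × {p47, p49}, {x1, x2, x3} × {p47}, {x2} × {p47, p48, p49}, {x3} × {p47, p48, p49}, {x1, x3} × {p47, p48}, {x1, x3} × {p47, p49}, {x2, x3} × {p47, p48}, {x2, x3} × {p47, p49}, {x1, x3} × {p47, p48, p49}, {x1, x2, x3} × {p47, p48}, {x1, x2, x3} × {p47, p49}, {x2, x3} × {p47, p48, p49}, {x1, x2, x3} × {p47, p48, p49}}; |τ_{X×Y}| = 70.

Enumerate products U × V with U ∈ τ_X, V ∈ τ_Y (deduplicated):
  ∅ × ∅ = {} (∅)
  {x2} × {p47} = {(x2,p47)}
  {x3} × {p47} = {(x3,p47)}
  {x1, x3} × {p47} = {(x1,p47), (x3,p47)}
  {x2} × {p47, p48} = {(x2,p47), (x2,p48)}
  {x2} × {p47, p49} = {(x2,p47), (x2,p49)}
  {x2, x3} × {p47} = {(x2,p47), (x3,p47)}
  {x3} × {p47, p48} = {(x3,p47), (x3,p48)}
  {x3} × {p47, p49} = {(x3,p47), (x3,p49)}
  {x1, x2, x3} × {p47} = {(x1,p47), (x2,p47), (x3,p47)}
  {x2} × {p47, p48, p49} = {(x2,p47), (x2,p48), (x2,p49)}
  {x3} × {p47, p48, p49} = {(x3,p47), (x3,p48), (x3,p49)}
  {x1, x3} × {p47, p48} = {(x1,p47), (x1,p48), (x3,p47), (x3,p48)}
  {x1, x3} × {p47, p49} = {(x1,p47), (x1,p49), (x3,p47), (x3,p49)}
  {x2, x3} × {p47, p48} = {(x2,p47), (x2,p48), (x3,p47), (x3,p48)}
  {x2, x3} × {p47, p49} = {(x2,p47), (x2,p49), (x3,p47), (x3,p49)}
  {x1, x3} × {p47, p48, p49} = {(x1,p47), (x1,p48), (x1,p49), (x3,p47), (x3,p48), (x3,p49)}
  {x1, x2, x3} × {p47, p48} = {(x1,p47), (x1,p48), (x2,p47), (x2,p48), (x3,p47), (x3,p48)}
  {x1, x2, x3} × {p47, p49} = {(x1,p47), (x1,p49), (x2,p47), (x2,p49), (x3,p47), (x3,p49)}
  {x2, x3} × {p47, p48, p49} = {(x2,p47), (x2,p48), (x2,p49), (x3,p47), (x3,p48), (x3,p49)}
  {x1, x2, x3} × {p47, p48, p49} = {(x1,p47), (x1,p48), (x1,p49), (x2,p47), (x2,p48), (x2,p49), (x3,p47), (x3,p48), (x3,p49)}
These 21 distinct sets form the basis B.
Close under arbitrary unions to get τ_{X×Y}; counting gives |τ_{X×Y}| = 70.


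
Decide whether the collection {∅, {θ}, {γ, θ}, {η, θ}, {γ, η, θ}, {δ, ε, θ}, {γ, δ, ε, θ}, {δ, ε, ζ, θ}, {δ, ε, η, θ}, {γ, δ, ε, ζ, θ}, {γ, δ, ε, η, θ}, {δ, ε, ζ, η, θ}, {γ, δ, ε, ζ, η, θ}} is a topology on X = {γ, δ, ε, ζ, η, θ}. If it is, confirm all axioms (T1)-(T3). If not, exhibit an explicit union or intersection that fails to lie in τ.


τ IS a topology on X.

Axiom (T1): ∅ ∈ τ? Yes; X ∈ τ? Yes.
Axiom (T2/T3): check pairwise unions and intersections of members of τ.
All pairwise intersections and unions checked — each lies in τ. Therefore τ satisfies (T1), (T2), (T3): it IS a topology on X.


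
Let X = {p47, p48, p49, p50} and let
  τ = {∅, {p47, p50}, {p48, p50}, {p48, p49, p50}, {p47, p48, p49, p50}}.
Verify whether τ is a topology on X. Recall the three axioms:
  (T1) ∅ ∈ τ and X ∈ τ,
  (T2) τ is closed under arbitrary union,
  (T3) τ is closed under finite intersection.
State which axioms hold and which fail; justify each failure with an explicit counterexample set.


τ is NOT a topology on X.

Axiom (T1): ∅ ∈ τ? Yes; X ∈ τ? Yes.
Axiom (T2/T3): check pairwise unions and intersections of members of τ.
Counterexample for (T3): {p47, p50} ∩ {p48, p50} = {p50} ∉ τ. Therefore τ is NOT a topology.


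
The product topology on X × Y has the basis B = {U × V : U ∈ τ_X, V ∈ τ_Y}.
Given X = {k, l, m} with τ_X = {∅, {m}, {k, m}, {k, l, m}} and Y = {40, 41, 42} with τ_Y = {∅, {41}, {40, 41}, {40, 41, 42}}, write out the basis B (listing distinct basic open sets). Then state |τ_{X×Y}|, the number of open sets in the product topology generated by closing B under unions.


Basis B = {∅ × ∅, {m} × {41}, {k, m} × {41}, {m} × {40, 41}, {k, l, m} × {41}, {m} × {40, 41, 42}, {k, m} × {40, 41}, {k, m} × {40, 41, 42}, {k, l, m} × {40, 41}, {k, l, m} × {40, 41, 42}}; |τ_{X×Y}| = 20.

Enumerate products U × V with U ∈ τ_X, V ∈ τ_Y (deduplicated):
  ∅ × ∅ = {} (∅)
  {m} × {41} = {(m,41)}
  {k, m} × {41} = {(k,41), (m,41)}
  {m} × {40, 41} = {(m,40), (m,41)}
  {k, l, m} × {41} = {(k,41), (l,41), (m,41)}
  {m} × {40, 41, 42} = {(m,40), (m,41), (m,42)}
  {k, m} × {40, 41} = {(k,40), (k,41), (m,40), (m,41)}
  {k, m} × {40, 41, 42} = {(k,40), (k,41), (k,42), (m,40), (m,41), (m,42)}
  {k, l, m} × {40, 41} = {(k,40), (k,41), (l,40), (l,41), (m,40), (m,41)}
  {k, l, m} × {40, 41, 42} = {(k,40), (k,41), (k,42), (l,40), (l,41), (l,42), (m,40), (m,41), (m,42)}
These 10 distinct sets form the basis B.
Close under arbitrary unions to get τ_{X×Y}; counting gives |τ_{X×Y}| = 20.


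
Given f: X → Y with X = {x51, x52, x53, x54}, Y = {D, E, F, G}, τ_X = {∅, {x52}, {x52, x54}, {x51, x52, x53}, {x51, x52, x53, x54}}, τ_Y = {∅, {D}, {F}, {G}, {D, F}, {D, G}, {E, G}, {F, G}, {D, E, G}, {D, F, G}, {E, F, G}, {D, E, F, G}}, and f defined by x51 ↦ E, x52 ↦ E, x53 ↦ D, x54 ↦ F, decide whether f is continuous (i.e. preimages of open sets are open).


f is NOT continuous.

Compute f^{-1}(U) for each U ∈ τ_Y:
  U = ∅: f^{-1}(U) = ∅ ∈ τ_X ✓.
  U = {D}: f^{-1}(U) = {x53} ∉ τ_X ✗.
  U = {F}: f^{-1}(U) = {x54} ∉ τ_X ✗.
  U = {G}: f^{-1}(U) = ∅ ∈ τ_X ✓.
  U = {D, F}: f^{-1}(U) = {x53, x54} ∉ τ_X ✗.
  U = {D, G}: f^{-1}(U) = {x53} ∉ τ_X ✗.
  U = {E, G}: f^{-1}(U) = {x51, x52} ∉ τ_X ✗.
  U = {F, G}: f^{-1}(U) = {x54} ∉ τ_X ✗.
  U = {D, E, G}: f^{-1}(U) = {x51, x52, x53} ∈ τ_X ✓.
  U = {D, F, G}: f^{-1}(U) = {x53, x54} ∉ τ_X ✗.
  U = {E, F, G}: f^{-1}(U) = {x51, x52, x54} ∉ τ_X ✗.
  U = {D, E, F, G}: f^{-1}(U) = {x51, x52, x53, x54} ∈ τ_X ✓.
Found U = {D} with f^{-1}(U) = {x53} not in τ_X. Therefore f is NOT continuous.
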